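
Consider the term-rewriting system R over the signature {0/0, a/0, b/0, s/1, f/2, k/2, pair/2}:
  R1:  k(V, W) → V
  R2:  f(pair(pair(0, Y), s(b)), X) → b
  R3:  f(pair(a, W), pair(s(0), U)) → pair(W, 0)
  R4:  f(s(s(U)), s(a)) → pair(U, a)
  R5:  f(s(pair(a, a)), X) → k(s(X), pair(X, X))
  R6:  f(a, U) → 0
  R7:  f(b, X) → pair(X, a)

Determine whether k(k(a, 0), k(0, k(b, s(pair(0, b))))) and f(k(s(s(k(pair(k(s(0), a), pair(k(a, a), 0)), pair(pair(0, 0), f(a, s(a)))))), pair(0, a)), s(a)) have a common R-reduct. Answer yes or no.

Reduce t₁ = k(k(a, 0), k(0, k(b, s(pair(0, b))))):
1. k(k(a, 0), k(0, k(b, s(pair(0, b)))))  →  k(a, 0)   [R1 at ε]
2. k(a, 0)  →  a   [R1 at ε]

Reduce t₂ = f(k(s(s(k(pair(k(s(0), a), pair(k(a, a), 0)), pair(pair(0, 0), f(a, s(a)))))), pair(0, a)), s(a)):
1. f(k(s(s(k(pair(k(s(0), a), pair(k(a, a), 0)), pair(pair(0, 0), f(a, s(a)))))), pair(0, a)), s(a))  →  f(s(s(k(pair(k(s(0), a), pair(k(a, a), 0)), pair(pair(0, 0), f(a, s(a)))))), s(a))   [R1 at 1]
2. f(s(s(k(pair(k(s(0), a), pair(k(a, a), 0)), pair(pair(0, 0), f(a, s(a)))))), s(a))  →  pair(k(pair(k(s(0), a), pair(k(a, a), 0)), pair(pair(0, 0), f(a, s(a)))), a)   [R4 at ε]
3. pair(k(pair(k(s(0), a), pair(k(a, a), 0)), pair(pair(0, 0), f(a, s(a)))), a)  →  pair(pair(k(s(0), a), pair(k(a, a), 0)), a)   [R1 at 1]
4. pair(pair(k(s(0), a), pair(k(a, a), 0)), a)  →  pair(pair(s(0), pair(k(a, a), 0)), a)   [R1 at 1.1]
5. pair(pair(s(0), pair(k(a, a), 0)), a)  →  pair(pair(s(0), pair(a, 0)), a)   [R1 at 1.2.1]

no — NF(t₁) = a, NF(t₂) = pair(pair(s(0), pair(a, 0)), a)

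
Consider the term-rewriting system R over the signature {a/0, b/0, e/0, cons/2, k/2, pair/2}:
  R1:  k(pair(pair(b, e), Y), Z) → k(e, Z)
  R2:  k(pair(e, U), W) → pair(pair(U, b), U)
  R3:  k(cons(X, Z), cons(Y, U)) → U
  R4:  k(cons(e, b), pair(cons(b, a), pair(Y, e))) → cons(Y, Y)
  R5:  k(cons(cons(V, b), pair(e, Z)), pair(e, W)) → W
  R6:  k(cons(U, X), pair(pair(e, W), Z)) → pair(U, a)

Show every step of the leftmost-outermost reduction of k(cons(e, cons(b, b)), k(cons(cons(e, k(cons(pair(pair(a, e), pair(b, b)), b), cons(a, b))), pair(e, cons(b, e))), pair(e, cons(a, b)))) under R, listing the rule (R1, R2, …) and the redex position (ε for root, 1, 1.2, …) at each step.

b

1. k(cons(e, cons(b, b)), k(cons(cons(e, k(cons(pair(pair(a, e), pair(b, b)), b), cons(a, b))), pair(e, cons(b, e))), pair(e, cons(a, b))))  →  k(cons(e, cons(b, b)), k(cons(cons(e, b), pair(e, cons(b, e))), pair(e, cons(a, b))))   [R3 at 2.1.1.2]
2. k(cons(e, cons(b, b)), k(cons(cons(e, b), pair(e, cons(b, e))), pair(e, cons(a, b))))  →  k(cons(e, cons(b, b)), cons(a, b))   [R5 at 2]
3. k(cons(e, cons(b, b)), cons(a, b))  →  b   [R3 at ε]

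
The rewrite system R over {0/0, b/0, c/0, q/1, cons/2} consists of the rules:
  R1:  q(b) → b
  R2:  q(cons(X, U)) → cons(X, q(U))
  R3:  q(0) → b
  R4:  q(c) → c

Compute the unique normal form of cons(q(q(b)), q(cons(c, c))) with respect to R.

cons(b, cons(c, c))

1. cons(q(q(b)), q(cons(c, c)))  →  cons(q(b), q(cons(c, c)))   [R1 at 1.1]
2. cons(q(b), q(cons(c, c)))  →  cons(b, q(cons(c, c)))   [R1 at 1]
3. cons(b, q(cons(c, c)))  →  cons(b, cons(c, q(c)))   [R2 at 2]
4. cons(b, cons(c, q(c)))  →  cons(b, cons(c, c))   [R4 at 2.2]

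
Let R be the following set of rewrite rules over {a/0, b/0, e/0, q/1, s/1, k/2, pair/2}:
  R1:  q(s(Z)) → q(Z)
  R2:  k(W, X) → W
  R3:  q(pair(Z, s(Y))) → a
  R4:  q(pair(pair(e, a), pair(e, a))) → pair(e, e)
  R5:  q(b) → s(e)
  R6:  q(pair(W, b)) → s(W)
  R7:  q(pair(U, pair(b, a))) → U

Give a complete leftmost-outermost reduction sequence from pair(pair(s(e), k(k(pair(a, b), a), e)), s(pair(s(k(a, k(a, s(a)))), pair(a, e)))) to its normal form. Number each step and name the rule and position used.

1. pair(pair(s(e), k(k(pair(a, b), a), e)), s(pair(s(k(a, k(a, s(a)))), pair(a, e))))  →  pair(pair(s(e), k(pair(a, b), a)), s(pair(s(k(a, k(a, s(a)))), pair(a, e))))   [R2 at 1.2]
2. pair(pair(s(e), k(pair(a, b), a)), s(pair(s(k(a, k(a, s(a)))), pair(a, e))))  →  pair(pair(s(e), pair(a, b)), s(pair(s(k(a, k(a, s(a)))), pair(a, e))))   [R2 at 1.2]
3. pair(pair(s(e), pair(a, b)), s(pair(s(k(a, k(a, s(a)))), pair(a, e))))  →  pair(pair(s(e), pair(a, b)), s(pair(s(a), pair(a, e))))   [R2 at 2.1.1.1]

pair(pair(s(e), pair(a, b)), s(pair(s(a), pair(a, e))))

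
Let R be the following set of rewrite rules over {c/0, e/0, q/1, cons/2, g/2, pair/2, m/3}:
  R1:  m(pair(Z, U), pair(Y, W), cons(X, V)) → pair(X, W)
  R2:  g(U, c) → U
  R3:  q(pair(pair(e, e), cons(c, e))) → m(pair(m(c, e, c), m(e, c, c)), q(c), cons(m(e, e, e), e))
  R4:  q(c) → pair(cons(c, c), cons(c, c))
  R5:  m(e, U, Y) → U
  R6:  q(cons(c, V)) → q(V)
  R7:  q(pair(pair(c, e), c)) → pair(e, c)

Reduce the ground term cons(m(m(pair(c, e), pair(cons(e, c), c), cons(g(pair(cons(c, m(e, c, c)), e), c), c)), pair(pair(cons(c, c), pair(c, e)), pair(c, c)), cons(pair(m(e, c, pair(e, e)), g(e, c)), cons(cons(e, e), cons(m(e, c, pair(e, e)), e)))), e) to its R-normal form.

cons(pair(pair(c, e), pair(c, c)), e)

1. cons(m(m(pair(c, e), pair(cons(e, c), c), cons(g(pair(cons(c, m(e, c, c)), e), c), c)), pair(pair(cons(c, c), pair(c, e)), pair(c, c)), cons(pair(m(e, c, pair(e, e)), g(e, c)), cons(cons(e, e), cons(m(e, c, pair(e, e)), e)))), e)  →  cons(m(pair(g(pair(cons(c, m(e, c, c)), e), c), c), pair(pair(cons(c, c), pair(c, e)), pair(c, c)), cons(pair(m(e, c, pair(e, e)), g(e, c)), cons(cons(e, e), cons(m(e, c, pair(e, e)), e)))), e)   [R1 at 1.1]
2. cons(m(pair(g(pair(cons(c, m(e, c, c)), e), c), c), pair(pair(cons(c, c), pair(c, e)), pair(c, c)), cons(pair(m(e, c, pair(e, e)), g(e, c)), cons(cons(e, e), cons(m(e, c, pair(e, e)), e)))), e)  →  cons(pair(pair(m(e, c, pair(e, e)), g(e, c)), pair(c, c)), e)   [R1 at 1]
3. cons(pair(pair(m(e, c, pair(e, e)), g(e, c)), pair(c, c)), e)  →  cons(pair(pair(c, g(e, c)), pair(c, c)), e)   [R5 at 1.1.1]
4. cons(pair(pair(c, g(e, c)), pair(c, c)), e)  →  cons(pair(pair(c, e), pair(c, c)), e)   [R2 at 1.1.2]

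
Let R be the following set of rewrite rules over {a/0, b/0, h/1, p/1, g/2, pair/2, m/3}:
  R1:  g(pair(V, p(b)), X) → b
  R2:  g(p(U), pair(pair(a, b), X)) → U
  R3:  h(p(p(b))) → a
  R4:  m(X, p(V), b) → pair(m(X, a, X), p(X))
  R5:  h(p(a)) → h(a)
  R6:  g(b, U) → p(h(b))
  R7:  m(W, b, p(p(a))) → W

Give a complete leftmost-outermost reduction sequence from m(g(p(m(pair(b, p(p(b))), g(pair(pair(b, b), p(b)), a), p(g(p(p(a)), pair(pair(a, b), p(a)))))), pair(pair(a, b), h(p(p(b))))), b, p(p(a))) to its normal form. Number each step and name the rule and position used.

pair(b, p(p(b)))

1. m(g(p(m(pair(b, p(p(b))), g(pair(pair(b, b), p(b)), a), p(g(p(p(a)), pair(pair(a, b), p(a)))))), pair(pair(a, b), h(p(p(b))))), b, p(p(a)))  →  g(p(m(pair(b, p(p(b))), g(pair(pair(b, b), p(b)), a), p(g(p(p(a)), pair(pair(a, b), p(a)))))), pair(pair(a, b), h(p(p(b)))))   [R7 at ε]
2. g(p(m(pair(b, p(p(b))), g(pair(pair(b, b), p(b)), a), p(g(p(p(a)), pair(pair(a, b), p(a)))))), pair(pair(a, b), h(p(p(b)))))  →  m(pair(b, p(p(b))), g(pair(pair(b, b), p(b)), a), p(g(p(p(a)), pair(pair(a, b), p(a)))))   [R2 at ε]
3. m(pair(b, p(p(b))), g(pair(pair(b, b), p(b)), a), p(g(p(p(a)), pair(pair(a, b), p(a)))))  →  m(pair(b, p(p(b))), b, p(g(p(p(a)), pair(pair(a, b), p(a)))))   [R1 at 2]
4. m(pair(b, p(p(b))), b, p(g(p(p(a)), pair(pair(a, b), p(a)))))  →  m(pair(b, p(p(b))), b, p(p(a)))   [R2 at 3.1]
5. m(pair(b, p(p(b))), b, p(p(a)))  →  pair(b, p(p(b)))   [R7 at ε]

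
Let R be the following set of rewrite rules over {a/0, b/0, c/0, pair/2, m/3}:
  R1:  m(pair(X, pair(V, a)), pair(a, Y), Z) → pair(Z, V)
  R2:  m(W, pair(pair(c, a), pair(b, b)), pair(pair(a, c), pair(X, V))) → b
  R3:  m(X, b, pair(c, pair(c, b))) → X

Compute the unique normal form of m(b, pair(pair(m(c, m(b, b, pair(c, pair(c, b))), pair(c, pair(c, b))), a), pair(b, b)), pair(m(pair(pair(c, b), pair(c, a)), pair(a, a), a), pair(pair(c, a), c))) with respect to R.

1. m(b, pair(pair(m(c, m(b, b, pair(c, pair(c, b))), pair(c, pair(c, b))), a), pair(b, b)), pair(m(pair(pair(c, b), pair(c, a)), pair(a, a), a), pair(pair(c, a), c)))  →  m(b, pair(pair(m(c, b, pair(c, pair(c, b))), a), pair(b, b)), pair(m(pair(pair(c, b), pair(c, a)), pair(a, a), a), pair(pair(c, a), c)))   [R3 at 2.1.1.2]
2. m(b, pair(pair(m(c, b, pair(c, pair(c, b))), a), pair(b, b)), pair(m(pair(pair(c, b), pair(c, a)), pair(a, a), a), pair(pair(c, a), c)))  →  m(b, pair(pair(c, a), pair(b, b)), pair(m(pair(pair(c, b), pair(c, a)), pair(a, a), a), pair(pair(c, a), c)))   [R3 at 2.1.1]
3. m(b, pair(pair(c, a), pair(b, b)), pair(m(pair(pair(c, b), pair(c, a)), pair(a, a), a), pair(pair(c, a), c)))  →  m(b, pair(pair(c, a), pair(b, b)), pair(pair(a, c), pair(pair(c, a), c)))   [R1 at 3.1]
4. m(b, pair(pair(c, a), pair(b, b)), pair(pair(a, c), pair(pair(c, a), c)))  →  b   [R2 at ε]

b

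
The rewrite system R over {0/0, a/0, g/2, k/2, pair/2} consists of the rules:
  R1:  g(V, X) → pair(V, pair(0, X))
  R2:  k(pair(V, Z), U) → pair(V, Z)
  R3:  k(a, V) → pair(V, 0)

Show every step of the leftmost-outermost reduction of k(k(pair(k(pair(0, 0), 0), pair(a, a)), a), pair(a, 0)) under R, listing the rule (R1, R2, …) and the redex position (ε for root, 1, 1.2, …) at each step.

1. k(k(pair(k(pair(0, 0), 0), pair(a, a)), a), pair(a, 0))  →  k(pair(k(pair(0, 0), 0), pair(a, a)), pair(a, 0))   [R2 at 1]
2. k(pair(k(pair(0, 0), 0), pair(a, a)), pair(a, 0))  →  pair(k(pair(0, 0), 0), pair(a, a))   [R2 at ε]
3. pair(k(pair(0, 0), 0), pair(a, a))  →  pair(pair(0, 0), pair(a, a))   [R2 at 1]

pair(pair(0, 0), pair(a, a))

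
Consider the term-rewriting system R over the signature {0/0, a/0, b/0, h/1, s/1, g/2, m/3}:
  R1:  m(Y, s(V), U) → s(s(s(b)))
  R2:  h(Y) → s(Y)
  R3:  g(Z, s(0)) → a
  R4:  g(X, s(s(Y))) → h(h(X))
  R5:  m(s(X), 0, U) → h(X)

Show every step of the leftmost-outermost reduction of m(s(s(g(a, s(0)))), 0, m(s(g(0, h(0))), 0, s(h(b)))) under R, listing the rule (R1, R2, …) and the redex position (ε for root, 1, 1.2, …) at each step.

1. m(s(s(g(a, s(0)))), 0, m(s(g(0, h(0))), 0, s(h(b))))  →  h(s(g(a, s(0))))   [R5 at ε]
2. h(s(g(a, s(0))))  →  s(s(g(a, s(0))))   [R2 at ε]
3. s(s(g(a, s(0))))  →  s(s(a))   [R3 at 1.1]

s(s(a))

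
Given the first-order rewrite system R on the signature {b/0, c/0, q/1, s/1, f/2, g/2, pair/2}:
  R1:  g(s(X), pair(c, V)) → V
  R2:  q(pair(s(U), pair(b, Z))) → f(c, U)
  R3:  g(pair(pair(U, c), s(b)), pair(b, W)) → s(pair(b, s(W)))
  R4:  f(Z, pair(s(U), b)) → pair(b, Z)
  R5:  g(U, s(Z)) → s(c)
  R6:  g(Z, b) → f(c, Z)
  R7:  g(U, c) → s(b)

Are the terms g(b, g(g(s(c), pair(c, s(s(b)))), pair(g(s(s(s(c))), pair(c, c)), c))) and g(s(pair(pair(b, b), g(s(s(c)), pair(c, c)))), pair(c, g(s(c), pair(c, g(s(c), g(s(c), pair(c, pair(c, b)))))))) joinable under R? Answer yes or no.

no — NF(t₁) = s(b), NF(t₂) = b

Reduce t₁ = g(b, g(g(s(c), pair(c, s(s(b)))), pair(g(s(s(s(c))), pair(c, c)), c))):
1. g(b, g(g(s(c), pair(c, s(s(b)))), pair(g(s(s(s(c))), pair(c, c)), c)))  →  g(b, g(s(s(b)), pair(g(s(s(s(c))), pair(c, c)), c)))   [R1 at 2.1]
2. g(b, g(s(s(b)), pair(g(s(s(s(c))), pair(c, c)), c)))  →  g(b, g(s(s(b)), pair(c, c)))   [R1 at 2.2.1]
3. g(b, g(s(s(b)), pair(c, c)))  →  g(b, c)   [R1 at 2]
4. g(b, c)  →  s(b)   [R7 at ε]

Reduce t₂ = g(s(pair(pair(b, b), g(s(s(c)), pair(c, c)))), pair(c, g(s(c), pair(c, g(s(c), g(s(c), pair(c, pair(c, b)))))))):
1. g(s(pair(pair(b, b), g(s(s(c)), pair(c, c)))), pair(c, g(s(c), pair(c, g(s(c), g(s(c), pair(c, pair(c, b))))))))  →  g(s(c), pair(c, g(s(c), g(s(c), pair(c, pair(c, b))))))   [R1 at ε]
2. g(s(c), pair(c, g(s(c), g(s(c), pair(c, pair(c, b))))))  →  g(s(c), g(s(c), pair(c, pair(c, b))))   [R1 at ε]
3. g(s(c), g(s(c), pair(c, pair(c, b))))  →  g(s(c), pair(c, b))   [R1 at 2]
4. g(s(c), pair(c, b))  →  b   [R1 at ε]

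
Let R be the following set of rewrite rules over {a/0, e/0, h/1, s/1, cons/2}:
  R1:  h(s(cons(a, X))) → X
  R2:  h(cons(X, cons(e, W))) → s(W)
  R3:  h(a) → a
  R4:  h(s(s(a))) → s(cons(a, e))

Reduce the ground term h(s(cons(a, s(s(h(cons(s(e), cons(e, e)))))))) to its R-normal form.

1. h(s(cons(a, s(s(h(cons(s(e), cons(e, e))))))))  →  s(s(h(cons(s(e), cons(e, e)))))   [R1 at ε]
2. s(s(h(cons(s(e), cons(e, e)))))  →  s(s(s(e)))   [R2 at 1.1]

s(s(s(e)))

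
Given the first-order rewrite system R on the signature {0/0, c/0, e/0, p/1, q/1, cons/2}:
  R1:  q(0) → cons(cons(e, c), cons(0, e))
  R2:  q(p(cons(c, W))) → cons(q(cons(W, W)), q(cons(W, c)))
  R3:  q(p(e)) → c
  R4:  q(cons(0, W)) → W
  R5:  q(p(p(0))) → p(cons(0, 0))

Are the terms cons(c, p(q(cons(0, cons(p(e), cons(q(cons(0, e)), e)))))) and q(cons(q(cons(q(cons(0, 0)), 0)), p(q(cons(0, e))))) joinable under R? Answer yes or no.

Reduce t₁ = cons(c, p(q(cons(0, cons(p(e), cons(q(cons(0, e)), e)))))):
1. cons(c, p(q(cons(0, cons(p(e), cons(q(cons(0, e)), e))))))  →  cons(c, p(cons(p(e), cons(q(cons(0, e)), e))))   [R4 at 2.1]
2. cons(c, p(cons(p(e), cons(q(cons(0, e)), e))))  →  cons(c, p(cons(p(e), cons(e, e))))   [R4 at 2.1.2.1]

Reduce t₂ = q(cons(q(cons(q(cons(0, 0)), 0)), p(q(cons(0, e))))):
1. q(cons(q(cons(q(cons(0, 0)), 0)), p(q(cons(0, e)))))  →  q(cons(q(cons(0, 0)), p(q(cons(0, e)))))   [R4 at 1.1.1.1]
2. q(cons(q(cons(0, 0)), p(q(cons(0, e)))))  →  q(cons(0, p(q(cons(0, e)))))   [R4 at 1.1]
3. q(cons(0, p(q(cons(0, e)))))  →  p(q(cons(0, e)))   [R4 at ε]
4. p(q(cons(0, e)))  →  p(e)   [R4 at 1]

no — NF(t₁) = cons(c, p(cons(p(e), cons(e, e)))), NF(t₂) = p(e)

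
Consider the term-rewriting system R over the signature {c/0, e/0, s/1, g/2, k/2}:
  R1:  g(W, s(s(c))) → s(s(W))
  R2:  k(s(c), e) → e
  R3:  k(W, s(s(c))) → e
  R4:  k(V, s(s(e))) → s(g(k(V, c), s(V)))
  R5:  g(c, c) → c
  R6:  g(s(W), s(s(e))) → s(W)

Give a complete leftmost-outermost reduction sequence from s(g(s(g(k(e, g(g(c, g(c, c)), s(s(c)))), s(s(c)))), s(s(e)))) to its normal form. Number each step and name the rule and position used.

s(s(s(s(e))))

1. s(g(s(g(k(e, g(g(c, g(c, c)), s(s(c)))), s(s(c)))), s(s(e))))  →  s(s(g(k(e, g(g(c, g(c, c)), s(s(c)))), s(s(c)))))   [R6 at 1]
2. s(s(g(k(e, g(g(c, g(c, c)), s(s(c)))), s(s(c)))))  →  s(s(s(s(k(e, g(g(c, g(c, c)), s(s(c))))))))   [R1 at 1.1]
3. s(s(s(s(k(e, g(g(c, g(c, c)), s(s(c))))))))  →  s(s(s(s(k(e, s(s(g(c, g(c, c)))))))))   [R1 at 1.1.1.1.2]
4. s(s(s(s(k(e, s(s(g(c, g(c, c)))))))))  →  s(s(s(s(k(e, s(s(g(c, c))))))))   [R5 at 1.1.1.1.2.1.1.2]
5. s(s(s(s(k(e, s(s(g(c, c))))))))  →  s(s(s(s(k(e, s(s(c)))))))   [R5 at 1.1.1.1.2.1.1]
6. s(s(s(s(k(e, s(s(c)))))))  →  s(s(s(s(e))))   [R3 at 1.1.1.1]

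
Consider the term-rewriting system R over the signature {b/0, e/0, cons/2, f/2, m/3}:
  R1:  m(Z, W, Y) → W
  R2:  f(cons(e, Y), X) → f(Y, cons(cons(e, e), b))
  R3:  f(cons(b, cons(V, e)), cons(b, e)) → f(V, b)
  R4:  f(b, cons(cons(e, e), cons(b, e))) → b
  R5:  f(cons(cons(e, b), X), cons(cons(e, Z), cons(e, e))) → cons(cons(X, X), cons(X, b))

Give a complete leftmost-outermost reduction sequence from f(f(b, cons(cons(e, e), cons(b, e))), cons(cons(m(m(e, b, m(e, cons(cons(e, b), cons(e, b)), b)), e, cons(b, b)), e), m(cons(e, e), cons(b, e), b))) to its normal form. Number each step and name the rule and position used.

1. f(f(b, cons(cons(e, e), cons(b, e))), cons(cons(m(m(e, b, m(e, cons(cons(e, b), cons(e, b)), b)), e, cons(b, b)), e), m(cons(e, e), cons(b, e), b)))  →  f(b, cons(cons(m(m(e, b, m(e, cons(cons(e, b), cons(e, b)), b)), e, cons(b, b)), e), m(cons(e, e), cons(b, e), b)))   [R4 at 1]
2. f(b, cons(cons(m(m(e, b, m(e, cons(cons(e, b), cons(e, b)), b)), e, cons(b, b)), e), m(cons(e, e), cons(b, e), b)))  →  f(b, cons(cons(e, e), m(cons(e, e), cons(b, e), b)))   [R1 at 2.1.1]
3. f(b, cons(cons(e, e), m(cons(e, e), cons(b, e), b)))  →  f(b, cons(cons(e, e), cons(b, e)))   [R1 at 2.2]
4. f(b, cons(cons(e, e), cons(b, e)))  →  b   [R4 at ε]

b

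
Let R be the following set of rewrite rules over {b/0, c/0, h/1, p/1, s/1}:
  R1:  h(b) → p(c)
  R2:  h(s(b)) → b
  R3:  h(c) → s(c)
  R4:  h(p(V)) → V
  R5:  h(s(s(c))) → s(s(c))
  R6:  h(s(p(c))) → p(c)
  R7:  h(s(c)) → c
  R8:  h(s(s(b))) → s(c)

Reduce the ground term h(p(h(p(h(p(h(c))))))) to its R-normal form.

s(c)

1. h(p(h(p(h(p(h(c)))))))  →  h(p(h(p(h(c)))))   [R4 at ε]
2. h(p(h(p(h(c)))))  →  h(p(h(c)))   [R4 at ε]
3. h(p(h(c)))  →  h(c)   [R4 at ε]
4. h(c)  →  s(c)   [R3 at ε]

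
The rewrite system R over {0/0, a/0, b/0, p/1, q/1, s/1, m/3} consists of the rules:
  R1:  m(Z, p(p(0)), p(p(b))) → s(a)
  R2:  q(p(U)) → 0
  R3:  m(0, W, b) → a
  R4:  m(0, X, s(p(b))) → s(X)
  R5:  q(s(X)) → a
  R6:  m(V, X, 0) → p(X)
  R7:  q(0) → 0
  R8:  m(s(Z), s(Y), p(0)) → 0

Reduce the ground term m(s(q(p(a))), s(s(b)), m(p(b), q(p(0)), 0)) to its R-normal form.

1. m(s(q(p(a))), s(s(b)), m(p(b), q(p(0)), 0))  →  m(s(0), s(s(b)), m(p(b), q(p(0)), 0))   [R2 at 1.1]
2. m(s(0), s(s(b)), m(p(b), q(p(0)), 0))  →  m(s(0), s(s(b)), p(q(p(0))))   [R6 at 3]
3. m(s(0), s(s(b)), p(q(p(0))))  →  m(s(0), s(s(b)), p(0))   [R2 at 3.1]
4. m(s(0), s(s(b)), p(0))  →  0   [R8 at ε]

0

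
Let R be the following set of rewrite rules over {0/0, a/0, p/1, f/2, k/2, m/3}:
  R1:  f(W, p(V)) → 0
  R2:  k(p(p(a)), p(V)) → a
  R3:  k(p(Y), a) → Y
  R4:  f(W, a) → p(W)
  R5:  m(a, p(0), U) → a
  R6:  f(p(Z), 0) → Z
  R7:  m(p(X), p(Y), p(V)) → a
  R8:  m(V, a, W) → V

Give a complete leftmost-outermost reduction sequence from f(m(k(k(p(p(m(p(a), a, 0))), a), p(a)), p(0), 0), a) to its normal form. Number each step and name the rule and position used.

1. f(m(k(k(p(p(m(p(a), a, 0))), a), p(a)), p(0), 0), a)  →  p(m(k(k(p(p(m(p(a), a, 0))), a), p(a)), p(0), 0))   [R4 at ε]
2. p(m(k(k(p(p(m(p(a), a, 0))), a), p(a)), p(0), 0))  →  p(m(k(p(m(p(a), a, 0)), p(a)), p(0), 0))   [R3 at 1.1.1]
3. p(m(k(p(m(p(a), a, 0)), p(a)), p(0), 0))  →  p(m(k(p(p(a)), p(a)), p(0), 0))   [R8 at 1.1.1.1]
4. p(m(k(p(p(a)), p(a)), p(0), 0))  →  p(m(a, p(0), 0))   [R2 at 1.1]
5. p(m(a, p(0), 0))  →  p(a)   [R5 at 1]

p(a)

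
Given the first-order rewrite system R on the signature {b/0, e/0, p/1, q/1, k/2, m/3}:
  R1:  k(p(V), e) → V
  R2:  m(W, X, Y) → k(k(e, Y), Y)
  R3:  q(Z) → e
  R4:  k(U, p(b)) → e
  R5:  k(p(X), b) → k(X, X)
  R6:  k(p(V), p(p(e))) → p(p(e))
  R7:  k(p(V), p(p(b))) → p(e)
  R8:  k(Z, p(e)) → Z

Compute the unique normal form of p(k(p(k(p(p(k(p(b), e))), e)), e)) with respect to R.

p(p(b))

1. p(k(p(k(p(p(k(p(b), e))), e)), e))  →  p(k(p(p(k(p(b), e))), e))   [R1 at 1]
2. p(k(p(p(k(p(b), e))), e))  →  p(p(k(p(b), e)))   [R1 at 1]
3. p(p(k(p(b), e)))  →  p(p(b))   [R1 at 1.1]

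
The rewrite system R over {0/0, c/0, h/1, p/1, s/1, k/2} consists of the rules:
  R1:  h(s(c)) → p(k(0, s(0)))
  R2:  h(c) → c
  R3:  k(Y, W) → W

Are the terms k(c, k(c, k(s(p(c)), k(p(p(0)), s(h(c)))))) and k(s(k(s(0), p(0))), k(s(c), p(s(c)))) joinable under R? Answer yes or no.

Reduce t₁ = k(c, k(c, k(s(p(c)), k(p(p(0)), s(h(c)))))):
1. k(c, k(c, k(s(p(c)), k(p(p(0)), s(h(c))))))  →  k(c, k(s(p(c)), k(p(p(0)), s(h(c)))))   [R3 at ε]
2. k(c, k(s(p(c)), k(p(p(0)), s(h(c)))))  →  k(s(p(c)), k(p(p(0)), s(h(c))))   [R3 at ε]
3. k(s(p(c)), k(p(p(0)), s(h(c))))  →  k(p(p(0)), s(h(c)))   [R3 at ε]
4. k(p(p(0)), s(h(c)))  →  s(h(c))   [R3 at ε]
5. s(h(c))  →  s(c)   [R2 at 1]

Reduce t₂ = k(s(k(s(0), p(0))), k(s(c), p(s(c)))):
1. k(s(k(s(0), p(0))), k(s(c), p(s(c))))  →  k(s(c), p(s(c)))   [R3 at ε]
2. k(s(c), p(s(c)))  →  p(s(c))   [R3 at ε]

no — NF(t₁) = s(c), NF(t₂) = p(s(c))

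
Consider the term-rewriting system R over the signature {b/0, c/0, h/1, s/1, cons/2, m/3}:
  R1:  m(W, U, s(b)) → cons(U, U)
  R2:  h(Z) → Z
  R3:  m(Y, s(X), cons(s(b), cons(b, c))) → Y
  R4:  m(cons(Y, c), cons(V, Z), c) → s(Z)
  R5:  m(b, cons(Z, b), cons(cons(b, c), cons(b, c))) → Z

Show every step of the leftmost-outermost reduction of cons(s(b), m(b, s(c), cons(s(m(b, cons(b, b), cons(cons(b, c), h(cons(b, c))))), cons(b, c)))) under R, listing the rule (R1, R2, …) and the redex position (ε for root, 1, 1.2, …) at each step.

cons(s(b), b)

1. cons(s(b), m(b, s(c), cons(s(m(b, cons(b, b), cons(cons(b, c), h(cons(b, c))))), cons(b, c))))  →  cons(s(b), m(b, s(c), cons(s(m(b, cons(b, b), cons(cons(b, c), cons(b, c)))), cons(b, c))))   [R2 at 2.3.1.1.3.2]
2. cons(s(b), m(b, s(c), cons(s(m(b, cons(b, b), cons(cons(b, c), cons(b, c)))), cons(b, c))))  →  cons(s(b), m(b, s(c), cons(s(b), cons(b, c))))   [R5 at 2.3.1.1]
3. cons(s(b), m(b, s(c), cons(s(b), cons(b, c))))  →  cons(s(b), b)   [R3 at 2]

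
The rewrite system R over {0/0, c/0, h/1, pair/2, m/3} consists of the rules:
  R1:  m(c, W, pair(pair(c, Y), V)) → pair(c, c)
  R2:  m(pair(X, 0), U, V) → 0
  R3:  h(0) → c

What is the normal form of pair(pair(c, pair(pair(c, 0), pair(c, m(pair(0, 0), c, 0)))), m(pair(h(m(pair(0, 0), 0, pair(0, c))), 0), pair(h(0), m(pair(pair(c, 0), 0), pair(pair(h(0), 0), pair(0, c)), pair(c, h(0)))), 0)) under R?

pair(pair(c, pair(pair(c, 0), pair(c, 0))), 0)

1. pair(pair(c, pair(pair(c, 0), pair(c, m(pair(0, 0), c, 0)))), m(pair(h(m(pair(0, 0), 0, pair(0, c))), 0), pair(h(0), m(pair(pair(c, 0), 0), pair(pair(h(0), 0), pair(0, c)), pair(c, h(0)))), 0))  →  pair(pair(c, pair(pair(c, 0), pair(c, 0))), m(pair(h(m(pair(0, 0), 0, pair(0, c))), 0), pair(h(0), m(pair(pair(c, 0), 0), pair(pair(h(0), 0), pair(0, c)), pair(c, h(0)))), 0))   [R2 at 1.2.2.2]
2. pair(pair(c, pair(pair(c, 0), pair(c, 0))), m(pair(h(m(pair(0, 0), 0, pair(0, c))), 0), pair(h(0), m(pair(pair(c, 0), 0), pair(pair(h(0), 0), pair(0, c)), pair(c, h(0)))), 0))  →  pair(pair(c, pair(pair(c, 0), pair(c, 0))), 0)   [R2 at 2]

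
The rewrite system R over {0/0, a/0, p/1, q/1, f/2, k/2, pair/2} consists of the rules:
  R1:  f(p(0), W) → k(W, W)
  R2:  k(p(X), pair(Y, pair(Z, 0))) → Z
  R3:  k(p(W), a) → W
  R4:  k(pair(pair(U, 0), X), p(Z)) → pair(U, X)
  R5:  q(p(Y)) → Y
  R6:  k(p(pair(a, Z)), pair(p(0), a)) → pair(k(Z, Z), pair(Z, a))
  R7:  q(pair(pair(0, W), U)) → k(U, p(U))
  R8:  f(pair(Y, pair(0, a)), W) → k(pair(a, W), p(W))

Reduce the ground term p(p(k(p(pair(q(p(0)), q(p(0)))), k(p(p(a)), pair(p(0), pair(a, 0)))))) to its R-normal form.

1. p(p(k(p(pair(q(p(0)), q(p(0)))), k(p(p(a)), pair(p(0), pair(a, 0))))))  →  p(p(k(p(pair(0, q(p(0)))), k(p(p(a)), pair(p(0), pair(a, 0))))))   [R5 at 1.1.1.1.1]
2. p(p(k(p(pair(0, q(p(0)))), k(p(p(a)), pair(p(0), pair(a, 0))))))  →  p(p(k(p(pair(0, 0)), k(p(p(a)), pair(p(0), pair(a, 0))))))   [R5 at 1.1.1.1.2]
3. p(p(k(p(pair(0, 0)), k(p(p(a)), pair(p(0), pair(a, 0))))))  →  p(p(k(p(pair(0, 0)), a)))   [R2 at 1.1.2]
4. p(p(k(p(pair(0, 0)), a)))  →  p(p(pair(0, 0)))   [R3 at 1.1]

p(p(pair(0, 0)))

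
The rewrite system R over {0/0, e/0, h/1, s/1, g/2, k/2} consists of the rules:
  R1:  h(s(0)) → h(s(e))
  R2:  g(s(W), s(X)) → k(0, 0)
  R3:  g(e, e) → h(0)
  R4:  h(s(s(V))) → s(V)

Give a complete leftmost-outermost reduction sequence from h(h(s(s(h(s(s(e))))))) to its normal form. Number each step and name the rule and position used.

1. h(h(s(s(h(s(s(e)))))))  →  h(s(h(s(s(e)))))   [R4 at 1]
2. h(s(h(s(s(e)))))  →  h(s(s(e)))   [R4 at 1.1]
3. h(s(s(e)))  →  s(e)   [R4 at ε]

s(e)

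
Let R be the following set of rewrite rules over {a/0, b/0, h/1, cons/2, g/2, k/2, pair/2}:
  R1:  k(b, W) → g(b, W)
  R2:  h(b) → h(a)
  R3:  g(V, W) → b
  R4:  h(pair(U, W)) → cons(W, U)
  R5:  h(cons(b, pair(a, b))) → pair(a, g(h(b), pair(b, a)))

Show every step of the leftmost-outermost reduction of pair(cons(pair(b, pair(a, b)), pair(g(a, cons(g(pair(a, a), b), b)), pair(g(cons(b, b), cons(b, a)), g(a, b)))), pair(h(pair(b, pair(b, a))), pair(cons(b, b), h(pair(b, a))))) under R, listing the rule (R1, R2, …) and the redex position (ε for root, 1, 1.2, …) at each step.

1. pair(cons(pair(b, pair(a, b)), pair(g(a, cons(g(pair(a, a), b), b)), pair(g(cons(b, b), cons(b, a)), g(a, b)))), pair(h(pair(b, pair(b, a))), pair(cons(b, b), h(pair(b, a)))))  →  pair(cons(pair(b, pair(a, b)), pair(b, pair(g(cons(b, b), cons(b, a)), g(a, b)))), pair(h(pair(b, pair(b, a))), pair(cons(b, b), h(pair(b, a)))))   [R3 at 1.2.1]
2. pair(cons(pair(b, pair(a, b)), pair(b, pair(g(cons(b, b), cons(b, a)), g(a, b)))), pair(h(pair(b, pair(b, a))), pair(cons(b, b), h(pair(b, a)))))  →  pair(cons(pair(b, pair(a, b)), pair(b, pair(b, g(a, b)))), pair(h(pair(b, pair(b, a))), pair(cons(b, b), h(pair(b, a)))))   [R3 at 1.2.2.1]
3. pair(cons(pair(b, pair(a, b)), pair(b, pair(b, g(a, b)))), pair(h(pair(b, pair(b, a))), pair(cons(b, b), h(pair(b, a)))))  →  pair(cons(pair(b, pair(a, b)), pair(b, pair(b, b))), pair(h(pair(b, pair(b, a))), pair(cons(b, b), h(pair(b, a)))))   [R3 at 1.2.2.2]
4. pair(cons(pair(b, pair(a, b)), pair(b, pair(b, b))), pair(h(pair(b, pair(b, a))), pair(cons(b, b), h(pair(b, a)))))  →  pair(cons(pair(b, pair(a, b)), pair(b, pair(b, b))), pair(cons(pair(b, a), b), pair(cons(b, b), h(pair(b, a)))))   [R4 at 2.1]
5. pair(cons(pair(b, pair(a, b)), pair(b, pair(b, b))), pair(cons(pair(b, a), b), pair(cons(b, b), h(pair(b, a)))))  →  pair(cons(pair(b, pair(a, b)), pair(b, pair(b, b))), pair(cons(pair(b, a), b), pair(cons(b, b), cons(a, b))))   [R4 at 2.2.2]

pair(cons(pair(b, pair(a, b)), pair(b, pair(b, b))), pair(cons(pair(b, a), b), pair(cons(b, b), cons(a, b))))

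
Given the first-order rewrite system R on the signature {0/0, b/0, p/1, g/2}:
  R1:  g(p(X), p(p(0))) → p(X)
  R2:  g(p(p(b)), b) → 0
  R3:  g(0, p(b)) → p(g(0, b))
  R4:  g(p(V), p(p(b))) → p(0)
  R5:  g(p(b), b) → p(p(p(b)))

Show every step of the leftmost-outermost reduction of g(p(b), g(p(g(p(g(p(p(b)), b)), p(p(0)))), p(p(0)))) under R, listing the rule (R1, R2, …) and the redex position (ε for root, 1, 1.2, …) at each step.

1. g(p(b), g(p(g(p(g(p(p(b)), b)), p(p(0)))), p(p(0))))  →  g(p(b), p(g(p(g(p(p(b)), b)), p(p(0)))))   [R1 at 2]
2. g(p(b), p(g(p(g(p(p(b)), b)), p(p(0)))))  →  g(p(b), p(p(g(p(p(b)), b))))   [R1 at 2.1]
3. g(p(b), p(p(g(p(p(b)), b))))  →  g(p(b), p(p(0)))   [R2 at 2.1.1]
4. g(p(b), p(p(0)))  →  p(b)   [R1 at ε]

p(b)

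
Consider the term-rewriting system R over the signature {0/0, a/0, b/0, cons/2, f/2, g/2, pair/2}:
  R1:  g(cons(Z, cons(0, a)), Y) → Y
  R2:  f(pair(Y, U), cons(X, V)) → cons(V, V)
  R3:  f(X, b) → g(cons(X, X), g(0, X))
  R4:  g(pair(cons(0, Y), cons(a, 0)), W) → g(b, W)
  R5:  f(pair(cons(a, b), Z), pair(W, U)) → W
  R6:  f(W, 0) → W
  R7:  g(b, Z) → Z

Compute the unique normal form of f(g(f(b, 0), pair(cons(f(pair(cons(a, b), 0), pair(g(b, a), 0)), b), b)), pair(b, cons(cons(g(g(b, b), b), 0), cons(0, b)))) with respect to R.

b

1. f(g(f(b, 0), pair(cons(f(pair(cons(a, b), 0), pair(g(b, a), 0)), b), b)), pair(b, cons(cons(g(g(b, b), b), 0), cons(0, b))))  →  f(g(b, pair(cons(f(pair(cons(a, b), 0), pair(g(b, a), 0)), b), b)), pair(b, cons(cons(g(g(b, b), b), 0), cons(0, b))))   [R6 at 1.1]
2. f(g(b, pair(cons(f(pair(cons(a, b), 0), pair(g(b, a), 0)), b), b)), pair(b, cons(cons(g(g(b, b), b), 0), cons(0, b))))  →  f(pair(cons(f(pair(cons(a, b), 0), pair(g(b, a), 0)), b), b), pair(b, cons(cons(g(g(b, b), b), 0), cons(0, b))))   [R7 at 1]
3. f(pair(cons(f(pair(cons(a, b), 0), pair(g(b, a), 0)), b), b), pair(b, cons(cons(g(g(b, b), b), 0), cons(0, b))))  →  f(pair(cons(g(b, a), b), b), pair(b, cons(cons(g(g(b, b), b), 0), cons(0, b))))   [R5 at 1.1.1]
4. f(pair(cons(g(b, a), b), b), pair(b, cons(cons(g(g(b, b), b), 0), cons(0, b))))  →  f(pair(cons(a, b), b), pair(b, cons(cons(g(g(b, b), b), 0), cons(0, b))))   [R7 at 1.1.1]
5. f(pair(cons(a, b), b), pair(b, cons(cons(g(g(b, b), b), 0), cons(0, b))))  →  b   [R5 at ε]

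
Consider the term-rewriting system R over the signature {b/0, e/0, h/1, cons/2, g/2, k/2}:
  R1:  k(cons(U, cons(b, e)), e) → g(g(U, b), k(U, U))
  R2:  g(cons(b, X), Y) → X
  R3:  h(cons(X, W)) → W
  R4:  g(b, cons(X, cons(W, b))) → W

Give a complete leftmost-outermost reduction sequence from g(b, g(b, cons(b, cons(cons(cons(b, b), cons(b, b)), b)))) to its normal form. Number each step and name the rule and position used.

1. g(b, g(b, cons(b, cons(cons(cons(b, b), cons(b, b)), b))))  →  g(b, cons(cons(b, b), cons(b, b)))   [R4 at 2]
2. g(b, cons(cons(b, b), cons(b, b)))  →  b   [R4 at ε]

b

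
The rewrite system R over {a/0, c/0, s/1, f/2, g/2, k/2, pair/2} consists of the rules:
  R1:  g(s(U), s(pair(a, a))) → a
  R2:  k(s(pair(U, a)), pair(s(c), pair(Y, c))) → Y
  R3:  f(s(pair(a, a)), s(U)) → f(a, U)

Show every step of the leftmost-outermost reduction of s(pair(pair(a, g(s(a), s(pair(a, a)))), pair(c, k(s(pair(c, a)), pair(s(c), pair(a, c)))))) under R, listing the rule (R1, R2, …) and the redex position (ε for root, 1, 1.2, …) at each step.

s(pair(pair(a, a), pair(c, a)))

1. s(pair(pair(a, g(s(a), s(pair(a, a)))), pair(c, k(s(pair(c, a)), pair(s(c), pair(a, c))))))  →  s(pair(pair(a, a), pair(c, k(s(pair(c, a)), pair(s(c), pair(a, c))))))   [R1 at 1.1.2]
2. s(pair(pair(a, a), pair(c, k(s(pair(c, a)), pair(s(c), pair(a, c))))))  →  s(pair(pair(a, a), pair(c, a)))   [R2 at 1.2.2]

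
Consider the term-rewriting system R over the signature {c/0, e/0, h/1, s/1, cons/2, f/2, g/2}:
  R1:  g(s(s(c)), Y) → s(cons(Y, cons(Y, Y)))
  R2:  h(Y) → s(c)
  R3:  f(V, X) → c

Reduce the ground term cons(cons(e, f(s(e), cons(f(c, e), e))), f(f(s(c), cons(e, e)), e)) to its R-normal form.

cons(cons(e, c), c)

1. cons(cons(e, f(s(e), cons(f(c, e), e))), f(f(s(c), cons(e, e)), e))  →  cons(cons(e, c), f(f(s(c), cons(e, e)), e))   [R3 at 1.2]
2. cons(cons(e, c), f(f(s(c), cons(e, e)), e))  →  cons(cons(e, c), c)   [R3 at 2]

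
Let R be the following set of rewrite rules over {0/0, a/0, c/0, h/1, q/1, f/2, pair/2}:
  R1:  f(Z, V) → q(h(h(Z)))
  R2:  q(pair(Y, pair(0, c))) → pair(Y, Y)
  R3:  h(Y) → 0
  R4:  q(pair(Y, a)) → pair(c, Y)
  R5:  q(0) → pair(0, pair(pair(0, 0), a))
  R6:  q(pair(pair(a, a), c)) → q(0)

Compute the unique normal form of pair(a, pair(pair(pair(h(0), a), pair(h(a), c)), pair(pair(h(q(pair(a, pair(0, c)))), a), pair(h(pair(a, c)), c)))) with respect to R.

1. pair(a, pair(pair(pair(h(0), a), pair(h(a), c)), pair(pair(h(q(pair(a, pair(0, c)))), a), pair(h(pair(a, c)), c))))  →  pair(a, pair(pair(pair(0, a), pair(h(a), c)), pair(pair(h(q(pair(a, pair(0, c)))), a), pair(h(pair(a, c)), c))))   [R3 at 2.1.1.1]
2. pair(a, pair(pair(pair(0, a), pair(h(a), c)), pair(pair(h(q(pair(a, pair(0, c)))), a), pair(h(pair(a, c)), c))))  →  pair(a, pair(pair(pair(0, a), pair(0, c)), pair(pair(h(q(pair(a, pair(0, c)))), a), pair(h(pair(a, c)), c))))   [R3 at 2.1.2.1]
3. pair(a, pair(pair(pair(0, a), pair(0, c)), pair(pair(h(q(pair(a, pair(0, c)))), a), pair(h(pair(a, c)), c))))  →  pair(a, pair(pair(pair(0, a), pair(0, c)), pair(pair(0, a), pair(h(pair(a, c)), c))))   [R3 at 2.2.1.1]
4. pair(a, pair(pair(pair(0, a), pair(0, c)), pair(pair(0, a), pair(h(pair(a, c)), c))))  →  pair(a, pair(pair(pair(0, a), pair(0, c)), pair(pair(0, a), pair(0, c))))   [R3 at 2.2.2.1]

pair(a, pair(pair(pair(0, a), pair(0, c)), pair(pair(0, a), pair(0, c))))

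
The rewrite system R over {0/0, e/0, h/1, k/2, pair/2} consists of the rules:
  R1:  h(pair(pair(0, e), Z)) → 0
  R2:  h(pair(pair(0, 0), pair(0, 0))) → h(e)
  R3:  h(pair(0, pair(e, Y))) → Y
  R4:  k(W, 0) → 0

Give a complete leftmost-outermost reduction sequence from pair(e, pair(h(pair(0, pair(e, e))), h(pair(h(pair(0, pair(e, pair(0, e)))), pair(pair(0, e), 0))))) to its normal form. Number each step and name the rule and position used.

pair(e, pair(e, 0))

1. pair(e, pair(h(pair(0, pair(e, e))), h(pair(h(pair(0, pair(e, pair(0, e)))), pair(pair(0, e), 0)))))  →  pair(e, pair(e, h(pair(h(pair(0, pair(e, pair(0, e)))), pair(pair(0, e), 0)))))   [R3 at 2.1]
2. pair(e, pair(e, h(pair(h(pair(0, pair(e, pair(0, e)))), pair(pair(0, e), 0)))))  →  pair(e, pair(e, h(pair(pair(0, e), pair(pair(0, e), 0)))))   [R3 at 2.2.1.1]
3. pair(e, pair(e, h(pair(pair(0, e), pair(pair(0, e), 0)))))  →  pair(e, pair(e, 0))   [R1 at 2.2]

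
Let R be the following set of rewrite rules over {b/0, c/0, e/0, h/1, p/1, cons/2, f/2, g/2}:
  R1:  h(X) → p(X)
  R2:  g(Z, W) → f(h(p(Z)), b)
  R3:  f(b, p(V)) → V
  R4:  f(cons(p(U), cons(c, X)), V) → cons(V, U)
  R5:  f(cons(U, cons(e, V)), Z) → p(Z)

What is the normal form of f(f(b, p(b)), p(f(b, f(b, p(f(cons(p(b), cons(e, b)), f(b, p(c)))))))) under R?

c

1. f(f(b, p(b)), p(f(b, f(b, p(f(cons(p(b), cons(e, b)), f(b, p(c))))))))  →  f(b, p(f(b, f(b, p(f(cons(p(b), cons(e, b)), f(b, p(c))))))))   [R3 at 1]
2. f(b, p(f(b, f(b, p(f(cons(p(b), cons(e, b)), f(b, p(c))))))))  →  f(b, f(b, p(f(cons(p(b), cons(e, b)), f(b, p(c))))))   [R3 at ε]
3. f(b, f(b, p(f(cons(p(b), cons(e, b)), f(b, p(c))))))  →  f(b, f(cons(p(b), cons(e, b)), f(b, p(c))))   [R3 at 2]
4. f(b, f(cons(p(b), cons(e, b)), f(b, p(c))))  →  f(b, p(f(b, p(c))))   [R5 at 2]
5. f(b, p(f(b, p(c))))  →  f(b, p(c))   [R3 at ε]
6. f(b, p(c))  →  c   [R3 at ε]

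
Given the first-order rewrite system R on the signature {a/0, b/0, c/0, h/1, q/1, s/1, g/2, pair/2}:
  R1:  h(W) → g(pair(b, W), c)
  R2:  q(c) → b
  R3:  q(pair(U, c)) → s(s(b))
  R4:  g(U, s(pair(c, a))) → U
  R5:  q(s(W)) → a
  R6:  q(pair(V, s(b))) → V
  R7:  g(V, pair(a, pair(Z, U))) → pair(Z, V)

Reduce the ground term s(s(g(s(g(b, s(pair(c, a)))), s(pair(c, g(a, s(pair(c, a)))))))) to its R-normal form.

1. s(s(g(s(g(b, s(pair(c, a)))), s(pair(c, g(a, s(pair(c, a))))))))  →  s(s(g(s(b), s(pair(c, g(a, s(pair(c, a))))))))   [R4 at 1.1.1.1]
2. s(s(g(s(b), s(pair(c, g(a, s(pair(c, a))))))))  →  s(s(g(s(b), s(pair(c, a)))))   [R4 at 1.1.2.1.2]
3. s(s(g(s(b), s(pair(c, a)))))  →  s(s(s(b)))   [R4 at 1.1]

s(s(s(b)))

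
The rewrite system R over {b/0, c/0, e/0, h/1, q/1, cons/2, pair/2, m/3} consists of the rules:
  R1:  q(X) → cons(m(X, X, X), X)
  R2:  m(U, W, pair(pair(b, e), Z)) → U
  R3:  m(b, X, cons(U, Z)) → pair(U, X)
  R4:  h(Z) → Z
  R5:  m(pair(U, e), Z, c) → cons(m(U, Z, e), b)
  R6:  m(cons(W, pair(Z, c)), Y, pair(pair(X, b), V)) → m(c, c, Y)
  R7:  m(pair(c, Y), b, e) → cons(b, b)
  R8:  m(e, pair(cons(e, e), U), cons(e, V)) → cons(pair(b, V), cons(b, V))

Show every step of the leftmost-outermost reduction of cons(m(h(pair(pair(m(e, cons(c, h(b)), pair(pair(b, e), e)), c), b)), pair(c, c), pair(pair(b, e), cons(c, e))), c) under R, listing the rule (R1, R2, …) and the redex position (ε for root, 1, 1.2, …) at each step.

1. cons(m(h(pair(pair(m(e, cons(c, h(b)), pair(pair(b, e), e)), c), b)), pair(c, c), pair(pair(b, e), cons(c, e))), c)  →  cons(h(pair(pair(m(e, cons(c, h(b)), pair(pair(b, e), e)), c), b)), c)   [R2 at 1]
2. cons(h(pair(pair(m(e, cons(c, h(b)), pair(pair(b, e), e)), c), b)), c)  →  cons(pair(pair(m(e, cons(c, h(b)), pair(pair(b, e), e)), c), b), c)   [R4 at 1]
3. cons(pair(pair(m(e, cons(c, h(b)), pair(pair(b, e), e)), c), b), c)  →  cons(pair(pair(e, c), b), c)   [R2 at 1.1.1]

cons(pair(pair(e, c), b), c)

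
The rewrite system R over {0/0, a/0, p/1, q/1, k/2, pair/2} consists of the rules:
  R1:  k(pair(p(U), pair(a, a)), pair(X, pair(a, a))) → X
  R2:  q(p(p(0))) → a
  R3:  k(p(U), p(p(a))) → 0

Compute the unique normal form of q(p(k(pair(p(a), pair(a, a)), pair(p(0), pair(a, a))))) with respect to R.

a

1. q(p(k(pair(p(a), pair(a, a)), pair(p(0), pair(a, a)))))  →  q(p(p(0)))   [R1 at 1.1]
2. q(p(p(0)))  →  a   [R2 at ε]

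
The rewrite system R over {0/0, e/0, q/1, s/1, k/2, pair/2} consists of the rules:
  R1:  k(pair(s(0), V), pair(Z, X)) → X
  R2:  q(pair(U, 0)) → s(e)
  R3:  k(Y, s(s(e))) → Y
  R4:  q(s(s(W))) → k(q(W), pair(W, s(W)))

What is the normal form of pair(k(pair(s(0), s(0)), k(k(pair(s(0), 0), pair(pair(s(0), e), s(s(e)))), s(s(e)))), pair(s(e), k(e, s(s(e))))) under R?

pair(pair(s(0), s(0)), pair(s(e), e))

1. pair(k(pair(s(0), s(0)), k(k(pair(s(0), 0), pair(pair(s(0), e), s(s(e)))), s(s(e)))), pair(s(e), k(e, s(s(e)))))  →  pair(k(pair(s(0), s(0)), k(pair(s(0), 0), pair(pair(s(0), e), s(s(e))))), pair(s(e), k(e, s(s(e)))))   [R3 at 1.2]
2. pair(k(pair(s(0), s(0)), k(pair(s(0), 0), pair(pair(s(0), e), s(s(e))))), pair(s(e), k(e, s(s(e)))))  →  pair(k(pair(s(0), s(0)), s(s(e))), pair(s(e), k(e, s(s(e)))))   [R1 at 1.2]
3. pair(k(pair(s(0), s(0)), s(s(e))), pair(s(e), k(e, s(s(e)))))  →  pair(pair(s(0), s(0)), pair(s(e), k(e, s(s(e)))))   [R3 at 1]
4. pair(pair(s(0), s(0)), pair(s(e), k(e, s(s(e)))))  →  pair(pair(s(0), s(0)), pair(s(e), e))   [R3 at 2.2]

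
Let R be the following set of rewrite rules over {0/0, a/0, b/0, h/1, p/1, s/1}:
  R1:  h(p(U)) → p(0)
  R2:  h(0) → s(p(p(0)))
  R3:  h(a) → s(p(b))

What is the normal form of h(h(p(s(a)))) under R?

p(0)

1. h(h(p(s(a))))  →  h(p(0))   [R1 at 1]
2. h(p(0))  →  p(0)   [R1 at ε]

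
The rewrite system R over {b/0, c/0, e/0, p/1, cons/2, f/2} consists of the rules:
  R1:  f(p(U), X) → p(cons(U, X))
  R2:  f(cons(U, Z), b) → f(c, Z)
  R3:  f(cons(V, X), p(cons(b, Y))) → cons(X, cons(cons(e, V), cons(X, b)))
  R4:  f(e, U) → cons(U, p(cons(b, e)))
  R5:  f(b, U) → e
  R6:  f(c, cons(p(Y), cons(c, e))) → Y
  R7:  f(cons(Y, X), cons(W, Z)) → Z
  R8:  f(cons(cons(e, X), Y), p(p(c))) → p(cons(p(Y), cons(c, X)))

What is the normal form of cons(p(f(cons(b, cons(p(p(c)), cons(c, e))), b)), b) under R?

cons(p(p(c)), b)

1. cons(p(f(cons(b, cons(p(p(c)), cons(c, e))), b)), b)  →  cons(p(f(c, cons(p(p(c)), cons(c, e)))), b)   [R2 at 1.1]
2. cons(p(f(c, cons(p(p(c)), cons(c, e)))), b)  →  cons(p(p(c)), b)   [R6 at 1.1]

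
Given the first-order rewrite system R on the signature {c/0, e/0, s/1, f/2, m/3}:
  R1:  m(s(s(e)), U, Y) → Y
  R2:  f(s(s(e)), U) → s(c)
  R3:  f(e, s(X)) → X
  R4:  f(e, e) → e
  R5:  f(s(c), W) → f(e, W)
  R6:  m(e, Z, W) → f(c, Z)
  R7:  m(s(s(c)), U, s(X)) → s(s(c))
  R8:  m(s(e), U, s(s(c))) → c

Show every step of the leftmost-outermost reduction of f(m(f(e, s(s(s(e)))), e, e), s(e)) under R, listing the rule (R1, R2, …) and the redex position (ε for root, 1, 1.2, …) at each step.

1. f(m(f(e, s(s(s(e)))), e, e), s(e))  →  f(m(s(s(e)), e, e), s(e))   [R3 at 1.1]
2. f(m(s(s(e)), e, e), s(e))  →  f(e, s(e))   [R1 at 1]
3. f(e, s(e))  →  e   [R3 at ε]

e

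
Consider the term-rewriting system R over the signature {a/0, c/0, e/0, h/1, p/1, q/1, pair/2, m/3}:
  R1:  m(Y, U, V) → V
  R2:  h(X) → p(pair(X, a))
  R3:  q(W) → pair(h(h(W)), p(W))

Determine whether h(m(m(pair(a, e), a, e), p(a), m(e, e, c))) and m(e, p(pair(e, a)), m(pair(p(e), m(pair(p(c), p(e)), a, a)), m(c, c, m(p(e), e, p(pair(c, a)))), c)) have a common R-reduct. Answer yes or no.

no — NF(t₁) = p(pair(c, a)), NF(t₂) = c

Reduce t₁ = h(m(m(pair(a, e), a, e), p(a), m(e, e, c))):
1. h(m(m(pair(a, e), a, e), p(a), m(e, e, c)))  →  p(pair(m(m(pair(a, e), a, e), p(a), m(e, e, c)), a))   [R2 at ε]
2. p(pair(m(m(pair(a, e), a, e), p(a), m(e, e, c)), a))  →  p(pair(m(e, e, c), a))   [R1 at 1.1]
3. p(pair(m(e, e, c), a))  →  p(pair(c, a))   [R1 at 1.1]

Reduce t₂ = m(e, p(pair(e, a)), m(pair(p(e), m(pair(p(c), p(e)), a, a)), m(c, c, m(p(e), e, p(pair(c, a)))), c)):
1. m(e, p(pair(e, a)), m(pair(p(e), m(pair(p(c), p(e)), a, a)), m(c, c, m(p(e), e, p(pair(c, a)))), c))  →  m(pair(p(e), m(pair(p(c), p(e)), a, a)), m(c, c, m(p(e), e, p(pair(c, a)))), c)   [R1 at ε]
2. m(pair(p(e), m(pair(p(c), p(e)), a, a)), m(c, c, m(p(e), e, p(pair(c, a)))), c)  →  c   [R1 at ε]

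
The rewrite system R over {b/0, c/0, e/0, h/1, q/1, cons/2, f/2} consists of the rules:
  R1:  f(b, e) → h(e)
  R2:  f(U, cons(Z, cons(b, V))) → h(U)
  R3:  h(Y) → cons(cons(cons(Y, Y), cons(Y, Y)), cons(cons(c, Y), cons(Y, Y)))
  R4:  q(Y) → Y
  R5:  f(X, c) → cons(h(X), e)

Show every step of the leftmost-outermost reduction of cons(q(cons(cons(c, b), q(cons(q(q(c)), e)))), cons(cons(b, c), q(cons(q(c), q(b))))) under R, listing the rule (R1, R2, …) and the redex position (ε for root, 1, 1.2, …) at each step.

cons(cons(cons(c, b), cons(c, e)), cons(cons(b, c), cons(c, b)))

1. cons(q(cons(cons(c, b), q(cons(q(q(c)), e)))), cons(cons(b, c), q(cons(q(c), q(b)))))  →  cons(cons(cons(c, b), q(cons(q(q(c)), e))), cons(cons(b, c), q(cons(q(c), q(b)))))   [R4 at 1]
2. cons(cons(cons(c, b), q(cons(q(q(c)), e))), cons(cons(b, c), q(cons(q(c), q(b)))))  →  cons(cons(cons(c, b), cons(q(q(c)), e)), cons(cons(b, c), q(cons(q(c), q(b)))))   [R4 at 1.2]
3. cons(cons(cons(c, b), cons(q(q(c)), e)), cons(cons(b, c), q(cons(q(c), q(b)))))  →  cons(cons(cons(c, b), cons(q(c), e)), cons(cons(b, c), q(cons(q(c), q(b)))))   [R4 at 1.2.1]
4. cons(cons(cons(c, b), cons(q(c), e)), cons(cons(b, c), q(cons(q(c), q(b)))))  →  cons(cons(cons(c, b), cons(c, e)), cons(cons(b, c), q(cons(q(c), q(b)))))   [R4 at 1.2.1]
5. cons(cons(cons(c, b), cons(c, e)), cons(cons(b, c), q(cons(q(c), q(b)))))  →  cons(cons(cons(c, b), cons(c, e)), cons(cons(b, c), cons(q(c), q(b))))   [R4 at 2.2]
6. cons(cons(cons(c, b), cons(c, e)), cons(cons(b, c), cons(q(c), q(b))))  →  cons(cons(cons(c, b), cons(c, e)), cons(cons(b, c), cons(c, q(b))))   [R4 at 2.2.1]
7. cons(cons(cons(c, b), cons(c, e)), cons(cons(b, c), cons(c, q(b))))  →  cons(cons(cons(c, b), cons(c, e)), cons(cons(b, c), cons(c, b)))   [R4 at 2.2.2]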